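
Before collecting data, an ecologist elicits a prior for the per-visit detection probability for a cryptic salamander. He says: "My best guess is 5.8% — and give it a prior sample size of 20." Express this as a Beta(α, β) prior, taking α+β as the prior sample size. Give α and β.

α = 1.16, β = 18.84

Under the effective-sample-size interpretation, Beta(α, β) has prior mean α/(α+β) and prior sample size α+β.
So α+β = 20 and α/(α+β) = 0.058, giving α = 0.058·20 = 1.16 and β = 20 − 1.16 = 18.84.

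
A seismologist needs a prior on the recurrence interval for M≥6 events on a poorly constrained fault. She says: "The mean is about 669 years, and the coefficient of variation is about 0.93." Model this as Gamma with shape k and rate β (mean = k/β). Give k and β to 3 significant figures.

For Gamma(k, rate β): mean = k/β, variance = k/β², so CV = 1/√k.
CV = 0.93, hence k = 1/CV² = 1.16.
Then β = k/mean = 1.16/669 = 0.00173.

k ≈ 1.16, β ≈ 0.00173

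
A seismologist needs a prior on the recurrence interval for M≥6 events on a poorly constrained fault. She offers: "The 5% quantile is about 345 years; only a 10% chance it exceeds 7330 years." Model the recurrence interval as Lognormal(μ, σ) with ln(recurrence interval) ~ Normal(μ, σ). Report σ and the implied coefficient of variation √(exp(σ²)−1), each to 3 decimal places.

σ ≈ 1.044, CV ≈ 1.406

If T ~ Lognormal(μ,σ) then ln T ~ Normal(μ,σ), so the p-quantile of ln T is μ + z_p·σ.
ln(345) = 5.844 and ln(7330) = 8.9; z_{0.05} = -1.645, z_{0.9} = 1.282.
σ = (8.9 − 5.844)/(1.282 − (-1.645)) = 1.044.
μ = 5.844 − (-1.645)·1.044 = 7.561.
CV = √(exp(σ²)−1) = √(exp(1.0907)−1) = 1.406.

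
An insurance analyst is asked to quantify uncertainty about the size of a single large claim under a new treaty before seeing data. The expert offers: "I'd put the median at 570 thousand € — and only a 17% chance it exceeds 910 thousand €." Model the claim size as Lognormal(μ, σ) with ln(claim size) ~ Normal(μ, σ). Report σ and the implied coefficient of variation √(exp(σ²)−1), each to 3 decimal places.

σ ≈ 0.490, CV ≈ 0.521

If T ~ Lognormal(μ,σ) then ln T ~ Normal(μ,σ), so the p-quantile of ln T is μ + z_p·σ.
ln(570) = 6.346 and ln(910) = 6.813; z_{0.5} = 0, z_{0.83} = 0.9542.
σ = (6.813 − 6.346)/(0.9542 − (0)) = 0.490.
μ = 6.346 − (0)·0.490 = 6.346.
CV = √(exp(σ²)−1) = √(exp(0.2404)−1) = 0.521.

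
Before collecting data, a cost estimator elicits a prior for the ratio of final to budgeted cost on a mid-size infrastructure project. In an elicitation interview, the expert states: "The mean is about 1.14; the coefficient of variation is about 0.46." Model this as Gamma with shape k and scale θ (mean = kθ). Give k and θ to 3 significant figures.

For Gamma(k, scale θ): mean = kθ, variance = kθ², so CV = 1/√k.
CV = 0.46, hence k = 1/CV² = 4.73.
Then θ = mean/k = 1.14/4.73 = 0.241.

k ≈ 4.73, θ ≈ 0.241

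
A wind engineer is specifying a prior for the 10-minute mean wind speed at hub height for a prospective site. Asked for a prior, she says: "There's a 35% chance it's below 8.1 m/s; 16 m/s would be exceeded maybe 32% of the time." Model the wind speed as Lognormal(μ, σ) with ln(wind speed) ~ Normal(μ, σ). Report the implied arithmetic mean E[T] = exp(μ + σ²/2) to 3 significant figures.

E[T] ≈ 15.1 m/s

If T ~ Lognormal(μ,σ) then ln T ~ Normal(μ,σ), so the p-quantile of ln T is μ + z_p·σ.
ln(8.1) = 2.092 and ln(16) = 2.773; z_{0.35} = -0.3853, z_{0.68} = 0.4677.
σ = (2.773 − 2.092)/(0.4677 − (-0.3853)) = 0.798.
μ = 2.092 − (-0.3853)·0.798 = 2.399.
E[T] = exp(μ + σ²/2) = exp(2.399 + 0.3184) = 15.1 m/s.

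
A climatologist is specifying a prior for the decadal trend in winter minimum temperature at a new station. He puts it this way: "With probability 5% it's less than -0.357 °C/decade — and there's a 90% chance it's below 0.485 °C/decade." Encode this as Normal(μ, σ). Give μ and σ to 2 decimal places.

For Normal(μ,σ), the p-quantile is μ + z_p·σ. Here z_{0.05} = -1.645, z_{0.9} = 1.282.
So -0.357 = μ − 1.645σ and 0.485 = μ + 1.282σ.
Subtracting: σ = (0.485 − -0.357)/(1.282 − (-1.645)) = 0.29.
Then μ = -0.357 − (-1.645)·0.29 = 0.12.

μ = 0.12, σ = 0.29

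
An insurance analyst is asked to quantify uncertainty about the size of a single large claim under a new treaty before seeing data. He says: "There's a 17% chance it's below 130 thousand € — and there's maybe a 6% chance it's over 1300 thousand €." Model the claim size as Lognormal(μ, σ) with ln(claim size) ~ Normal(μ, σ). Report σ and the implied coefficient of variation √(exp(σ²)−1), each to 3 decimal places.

If T ~ Lognormal(μ,σ) then ln T ~ Normal(μ,σ), so the p-quantile of ln T is μ + z_p·σ.
ln(130) = 4.868 and ln(1300) = 7.17; z_{0.17} = -0.9542, z_{0.94} = 1.555.
σ = (7.17 − 4.868)/(1.555 − (-0.9542)) = 0.918.
μ = 4.868 − (-0.9542)·0.918 = 5.743.
CV = √(exp(σ²)−1) = √(exp(0.8423)−1) = 1.150.

σ ≈ 0.918, CV ≈ 1.150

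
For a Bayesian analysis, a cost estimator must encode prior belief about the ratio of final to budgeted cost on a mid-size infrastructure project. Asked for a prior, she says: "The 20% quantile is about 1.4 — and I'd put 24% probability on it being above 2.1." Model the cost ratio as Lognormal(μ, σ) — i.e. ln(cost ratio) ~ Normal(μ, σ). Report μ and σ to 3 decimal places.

If T ~ Lognormal(μ,σ) then ln T ~ Normal(μ,σ), so the p-quantile of ln T is μ + z_p·σ.
ln(1.4) = 0.3365 and ln(2.1) = 0.7419; z_{0.2} = -0.8416, z_{0.76} = 0.7063.
σ = (0.7419 − 0.3365)/(0.7063 − (-0.8416)) = 0.262.
μ = 0.3365 − (-0.8416)·0.262 = 0.557.

μ ≈ 0.557, σ ≈ 0.262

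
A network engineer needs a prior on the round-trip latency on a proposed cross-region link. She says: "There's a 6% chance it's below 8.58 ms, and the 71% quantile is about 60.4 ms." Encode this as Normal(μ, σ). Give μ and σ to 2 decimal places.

μ = 46.80, σ = 24.58

The p-quantile of Normal(μ,σ) is μ + z_p·σ, with z_{0.06} = -1.555 and z_{0.71} = 0.5534.
Eliminate σ: μ = (z₂·x₁ − z₁·x₂)/(z₂ − z₁) = (0.5534·8.58 − (-1.555)·60.4)/2.108 = 46.80.
Then σ = (x₂ − x₁)/(z₂ − z₁) = (60.4 − 8.58)/2.108 = 24.58.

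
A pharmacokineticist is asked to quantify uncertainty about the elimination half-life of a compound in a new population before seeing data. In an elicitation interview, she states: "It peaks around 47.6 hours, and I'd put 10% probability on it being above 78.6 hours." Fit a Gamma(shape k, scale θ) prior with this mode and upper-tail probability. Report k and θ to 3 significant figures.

k ≈ 8.5, θ ≈ 6.35

Gamma(k,θ) with k>1 has mode (k−1)θ, so θ = 47.6/(k−1).
Need P(X < 78.6) = 0.9 with θ tied to k this way. Start at k = 2, θ = 47.6: P(X<78.6) ≈ 0.491.
Too low — raise k to concentrate. Iterating converges to k ≈ 8.5.
Then θ = 47.6/(8.5−1) ≈ 6.35.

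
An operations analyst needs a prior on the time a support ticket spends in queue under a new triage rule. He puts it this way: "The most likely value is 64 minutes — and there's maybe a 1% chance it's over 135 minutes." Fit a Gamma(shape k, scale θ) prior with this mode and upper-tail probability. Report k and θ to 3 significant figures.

Gamma(k,θ) with k>1 has mode (k−1)θ, so θ = 64/(k−1).
Need P(X < 135) = 0.99 with θ tied to k this way. Start at k = 2, θ = 64: P(X<135) ≈ 0.623.
Too low — raise k to concentrate. Iterating converges to k ≈ 9.73.
Then θ = 64/(9.73−1) ≈ 7.33.

k ≈ 9.73, θ ≈ 7.33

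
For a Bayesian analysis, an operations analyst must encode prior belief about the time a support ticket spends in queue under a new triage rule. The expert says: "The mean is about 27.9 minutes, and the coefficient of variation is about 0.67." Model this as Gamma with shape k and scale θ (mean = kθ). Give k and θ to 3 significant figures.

k ≈ 2.23, θ ≈ 12.5

For Gamma(k, scale θ): mean = kθ, variance = kθ², so CV = 1/√k.
CV = 0.67, hence k = 1/CV² = 2.23.
Then θ = mean/k = 27.9/2.23 = 12.5.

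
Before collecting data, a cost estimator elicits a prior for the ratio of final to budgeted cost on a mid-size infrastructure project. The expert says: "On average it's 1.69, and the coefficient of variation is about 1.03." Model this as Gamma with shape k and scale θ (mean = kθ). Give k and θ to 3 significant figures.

k ≈ 0.943, θ ≈ 1.79

For Gamma(k, scale θ): mean = kθ, variance = kθ², so CV = 1/√k.
CV = 1.03, hence k = 1/CV² = 0.943.
Then θ = mean/k = 1.69/0.943 = 1.79.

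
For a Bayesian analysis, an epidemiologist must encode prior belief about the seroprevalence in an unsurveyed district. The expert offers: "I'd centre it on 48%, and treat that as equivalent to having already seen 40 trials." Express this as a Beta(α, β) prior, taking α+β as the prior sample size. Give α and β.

Under the effective-sample-size interpretation, Beta(α, β) has prior mean α/(α+β) and prior sample size α+β.
So α+β = 40 and α/(α+β) = 0.48, giving α = 0.48·40 = 19.2 and β = 40 − 19.2 = 20.8.

α = 19.2, β = 20.8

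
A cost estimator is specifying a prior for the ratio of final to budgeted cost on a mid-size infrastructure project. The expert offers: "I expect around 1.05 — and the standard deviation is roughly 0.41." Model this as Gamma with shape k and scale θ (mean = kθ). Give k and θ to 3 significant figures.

For Gamma(k, scale θ): mean = kθ, variance = kθ², so CV = 1/√k.
CV = SD/mean = 0.41/1.05 = 0.3905, hence k = 1/CV² = 6.56.
Then θ = mean/k = 1.05/6.56 = 0.16.

k ≈ 6.56, θ ≈ 0.16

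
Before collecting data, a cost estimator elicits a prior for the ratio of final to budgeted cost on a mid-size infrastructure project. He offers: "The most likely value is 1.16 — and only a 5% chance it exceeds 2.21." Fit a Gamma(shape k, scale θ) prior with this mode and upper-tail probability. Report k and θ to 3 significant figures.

k ≈ 7.69, θ ≈ 0.173

Gamma(k,θ) with k>1 has mode (k−1)θ, so θ = 1.16/(k−1).
Need P(X < 2.21) = 0.95 with θ tied to k this way. Start at k = 2, θ = 1.16: P(X<2.21) ≈ 0.568.
Too low — raise k to concentrate. Iterating converges to k ≈ 7.69.
Then θ = 1.16/(7.69−1) ≈ 0.173.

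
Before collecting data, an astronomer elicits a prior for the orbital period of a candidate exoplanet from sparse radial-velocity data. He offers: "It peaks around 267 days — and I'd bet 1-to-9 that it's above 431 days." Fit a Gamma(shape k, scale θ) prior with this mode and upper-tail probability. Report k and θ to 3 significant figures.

Gamma(k,θ) with k>1 has mode (k−1)θ, so θ = 267/(k−1).
Need P(X < 431) = 0.9 with θ tied to k this way. Start at k = 2, θ = 267: P(X<431) ≈ 0.480.
Too low — raise k to concentrate. Iterating converges to k ≈ 9.2.
Then θ = 267/(9.2−1) ≈ 32.5.

k ≈ 9.2, θ ≈ 32.5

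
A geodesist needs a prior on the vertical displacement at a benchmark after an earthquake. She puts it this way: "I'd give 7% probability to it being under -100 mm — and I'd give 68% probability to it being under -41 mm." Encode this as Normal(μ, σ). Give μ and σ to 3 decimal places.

The p-quantile of Normal(μ,σ) is μ + z_p·σ, with z_{0.07} = -1.476 and z_{0.68} = 0.4677.
Eliminate σ: μ = (z₂·x₁ − z₁·x₂)/(z₂ − z₁) = (0.4677·-100 − (-1.476)·-41)/1.943 = -55.198.
Then σ = (x₂ − x₁)/(z₂ − z₁) = (-41 − -100)/1.943 = 30.358.

μ = -55.198, σ = 30.358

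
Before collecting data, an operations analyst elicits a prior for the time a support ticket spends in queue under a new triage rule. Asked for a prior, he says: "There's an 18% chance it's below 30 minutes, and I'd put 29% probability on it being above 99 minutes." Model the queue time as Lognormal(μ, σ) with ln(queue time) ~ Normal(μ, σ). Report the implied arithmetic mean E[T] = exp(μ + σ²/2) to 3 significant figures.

If T ~ Lognormal(μ,σ) then ln T ~ Normal(μ,σ), so the p-quantile of ln T is μ + z_p·σ.
ln(30) = 3.401 and ln(99) = 4.595; z_{0.18} = -0.9154, z_{0.71} = 0.5534.
σ = (4.595 − 3.401)/(0.5534 − (-0.9154)) = 0.813.
μ = 3.401 − (-0.9154)·0.813 = 4.145.
E[T] = exp(μ + σ²/2) = exp(4.145 + 0.3304) = 87.9 minutes.

E[T] ≈ 87.9 minutes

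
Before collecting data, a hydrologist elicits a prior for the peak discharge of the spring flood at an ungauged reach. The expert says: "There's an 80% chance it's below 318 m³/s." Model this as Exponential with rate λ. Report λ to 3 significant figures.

P(T < 318.0) = 1 − e^(−λ·318.0) = 0.8, so λ = −ln(1−0.8)/318.0 = −ln(0.2)/318.0 = 0.00506.

λ ≈ 0.00506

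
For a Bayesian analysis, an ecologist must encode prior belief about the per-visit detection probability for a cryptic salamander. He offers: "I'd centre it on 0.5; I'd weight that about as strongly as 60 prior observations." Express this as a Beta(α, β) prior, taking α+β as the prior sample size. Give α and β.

α = 30, β = 30

Under the effective-sample-size interpretation, Beta(α, β) has prior mean α/(α+β) and prior sample size α+β.
So α+β = 60 and α/(α+β) = 0.5, giving α = 0.5·60 = 30 and β = 60 − 30 = 30.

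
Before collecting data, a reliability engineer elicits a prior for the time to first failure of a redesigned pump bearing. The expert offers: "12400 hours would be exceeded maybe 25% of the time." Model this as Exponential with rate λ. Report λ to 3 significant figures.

P(T > 12400.0) = e^(−λ·12400.0) = 0.25, so λ = −ln(0.25)/12400.0 = 0.000112.

λ ≈ 0.000112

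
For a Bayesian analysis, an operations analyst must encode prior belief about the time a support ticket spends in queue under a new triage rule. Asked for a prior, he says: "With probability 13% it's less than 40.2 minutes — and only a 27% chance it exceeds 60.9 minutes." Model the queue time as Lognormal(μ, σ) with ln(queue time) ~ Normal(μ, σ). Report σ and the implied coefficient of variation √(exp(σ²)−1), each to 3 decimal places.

If T ~ Lognormal(μ,σ) then ln T ~ Normal(μ,σ), so the p-quantile of ln T is μ + z_p·σ.
ln(40.2) = 3.694 and ln(60.9) = 4.109; z_{0.13} = -1.126, z_{0.73} = 0.6128.
σ = (4.109 − 3.694)/(0.6128 − (-1.126)) = 0.239.
μ = 3.694 − (-1.126)·0.239 = 3.963.
CV = √(exp(σ²)−1) = √(exp(0.0570)−1) = 0.242.

σ ≈ 0.239, CV ≈ 0.242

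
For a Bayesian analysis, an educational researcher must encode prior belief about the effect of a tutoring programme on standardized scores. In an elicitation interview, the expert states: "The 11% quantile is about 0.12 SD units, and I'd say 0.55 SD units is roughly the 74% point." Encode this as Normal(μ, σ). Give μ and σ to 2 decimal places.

μ = 0.40, σ = 0.23

The p-quantile of Normal(μ,σ) is μ + z_p·σ, with z_{0.11} = -1.227 and z_{0.74} = 0.6433.
Eliminate σ: μ = (z₂·x₁ − z₁·x₂)/(z₂ − z₁) = (0.6433·0.12 − (-1.227)·0.55)/1.87 = 0.40.
Then σ = (x₂ − x₁)/(z₂ − z₁) = (0.55 − 0.12)/1.87 = 0.23.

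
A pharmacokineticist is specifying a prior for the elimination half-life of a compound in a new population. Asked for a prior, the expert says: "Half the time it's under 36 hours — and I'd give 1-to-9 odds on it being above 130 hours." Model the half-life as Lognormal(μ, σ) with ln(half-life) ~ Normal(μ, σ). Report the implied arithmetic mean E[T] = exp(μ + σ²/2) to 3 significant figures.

E[T] ≈ 59.5 hours

If T ~ Lognormal(μ,σ) then ln T ~ Normal(μ,σ), so the p-quantile of ln T is μ + z_p·σ.
ln(36) = 3.584 and ln(130) = 4.868; z_{0.5} = 0, z_{0.9} = 1.282.
σ = (4.868 − 3.584)/(1.282 − (0)) = 1.002.
μ = 3.584 − (0)·1.002 = 3.584.
E[T] = exp(μ + σ²/2) = exp(3.584 + 0.5019) = 59.5 hours.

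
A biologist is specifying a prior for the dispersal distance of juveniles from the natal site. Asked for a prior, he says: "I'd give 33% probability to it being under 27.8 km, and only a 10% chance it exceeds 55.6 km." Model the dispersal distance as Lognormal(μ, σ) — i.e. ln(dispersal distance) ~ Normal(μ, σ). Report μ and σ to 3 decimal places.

If T ~ Lognormal(μ,σ) then ln T ~ Normal(μ,σ), so the p-quantile of ln T is μ + z_p·σ.
ln(27.8) = 3.325 and ln(55.6) = 4.018; z_{0.33} = -0.4399, z_{0.9} = 1.282.
σ = (4.018 − 3.325)/(1.282 − (-0.4399)) = 0.403.
μ = 3.325 − (-0.4399)·0.403 = 3.502.

μ ≈ 3.502, σ ≈ 0.403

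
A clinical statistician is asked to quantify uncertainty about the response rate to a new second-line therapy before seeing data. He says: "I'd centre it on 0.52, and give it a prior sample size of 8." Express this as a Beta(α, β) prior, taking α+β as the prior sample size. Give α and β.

α = 4.16, β = 3.84

Under the effective-sample-size interpretation, Beta(α, β) has prior mean α/(α+β) and prior sample size α+β.
So α+β = 8 and α/(α+β) = 0.52, giving α = 0.52·8 = 4.16 and β = 8 − 4.16 = 3.84.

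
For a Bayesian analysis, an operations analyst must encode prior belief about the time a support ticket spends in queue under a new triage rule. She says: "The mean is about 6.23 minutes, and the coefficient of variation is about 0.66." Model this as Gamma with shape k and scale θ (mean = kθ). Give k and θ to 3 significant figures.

k ≈ 2.3, θ ≈ 2.71

For Gamma(k, scale θ): mean = kθ, variance = kθ², so CV = 1/√k.
CV = 0.66, hence k = 1/CV² = 2.3.
Then θ = mean/k = 6.23/2.3 = 2.71.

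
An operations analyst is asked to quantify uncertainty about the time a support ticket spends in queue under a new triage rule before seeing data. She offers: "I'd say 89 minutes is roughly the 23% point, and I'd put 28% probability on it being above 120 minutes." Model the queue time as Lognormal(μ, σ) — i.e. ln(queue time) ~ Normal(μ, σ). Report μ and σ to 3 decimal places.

μ ≈ 4.656, σ ≈ 0.226

If T ~ Lognormal(μ,σ) then ln T ~ Normal(μ,σ), so the p-quantile of ln T is μ + z_p·σ.
ln(89) = 4.489 and ln(120) = 4.787; z_{0.23} = -0.7388, z_{0.72} = 0.5828.
σ = (4.787 − 4.489)/(0.5828 − (-0.7388)) = 0.226.
μ = 4.489 − (-0.7388)·0.226 = 4.656.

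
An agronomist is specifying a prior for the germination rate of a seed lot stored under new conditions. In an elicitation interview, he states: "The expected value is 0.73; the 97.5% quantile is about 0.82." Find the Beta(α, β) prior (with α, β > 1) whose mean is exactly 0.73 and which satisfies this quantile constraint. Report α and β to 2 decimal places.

α ≈ 59.63, β ≈ 22.06

With mean 0.73 fixed, write α = 0.73s, β = 0.27s where s = α+β.
Need P(θ < 0.82) = 0.975 under Beta(0.73s, 0.27s). Normal approximation: (q−m)/√(m(1−m)/s) ≈ z_{0.975} = 1.96, so s ≈ 0.73·0.27·(1.96)²/(0.82−0.73)² = 93.5.
At s = 93.5: P(θ<0.82) ≈ 0.982. Adjusting to match 0.975 gives s ≈ 81.69.
So α = 0.73·81.69 ≈ 59.63, β = 0.27·81.69 ≈ 22.06.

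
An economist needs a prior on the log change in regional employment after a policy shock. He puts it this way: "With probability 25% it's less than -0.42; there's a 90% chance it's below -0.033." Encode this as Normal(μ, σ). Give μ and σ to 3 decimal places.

μ = -0.287, σ = 0.198

For Normal(μ,σ), the p-quantile is μ + z_p·σ. Here z_{0.25} = -0.6745, z_{0.9} = 1.282.
So -0.42 = μ − 0.6745σ and -0.033 = μ + 1.282σ.
Subtracting: σ = (-0.033 − -0.42)/(1.282 − (-0.6745)) = 0.198.
Then μ = -0.42 − (-0.6745)·0.198 = -0.287.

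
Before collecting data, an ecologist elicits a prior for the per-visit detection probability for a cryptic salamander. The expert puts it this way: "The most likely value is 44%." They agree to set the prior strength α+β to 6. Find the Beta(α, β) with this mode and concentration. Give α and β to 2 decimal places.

For α,β > 1 the Beta mode is (α−1)/(α+β−2). With α+β = 6, the mode is (α−1)/4.
Set (α−1)/4 = 0.44 → α = 1 + 0.44·4 = 2.76.
β = 6 − α = 3.24.

α = 2.76, β = 3.24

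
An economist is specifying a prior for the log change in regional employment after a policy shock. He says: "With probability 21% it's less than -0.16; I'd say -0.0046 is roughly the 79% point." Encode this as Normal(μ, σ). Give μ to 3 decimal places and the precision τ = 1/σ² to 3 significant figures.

For Normal(μ,σ), the p-quantile is μ + z_p·σ. Here z_{0.21} = -0.8064, z_{0.79} = 0.8064.
So -0.16 = μ − 0.8064σ and -0.0046 = μ + 0.8064σ.
Subtracting: σ = (-0.0046 − -0.16)/(0.8064 − (-0.8064)) = 0.096.
Then μ = -0.16 − (-0.8064)·0.096 = -0.082.
Precision τ = 1/σ² = 1/0.09635² = 108.

μ = -0.082, τ = 108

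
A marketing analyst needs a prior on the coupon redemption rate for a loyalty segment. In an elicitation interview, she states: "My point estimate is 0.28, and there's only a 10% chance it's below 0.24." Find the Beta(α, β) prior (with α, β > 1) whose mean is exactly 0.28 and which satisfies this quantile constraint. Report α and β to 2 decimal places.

α ≈ 56.43, β ≈ 145.11

With mean 0.28 fixed, write α = 0.28s, β = 0.72s where s = α+β.
Need P(θ < 0.24) = 0.1 under Beta(0.28s, 0.72s). Normal approximation: (q−m)/√(m(1−m)/s) ≈ z_{0.1} = -1.28, so s ≈ 0.28·0.72·(-1.28)²/(0.24−0.28)² = 206.9.
At s = 206.9: P(θ<0.24) ≈ 0.097. Adjusting to match 0.1 gives s ≈ 201.54.
So α = 0.28·201.54 ≈ 56.43, β = 0.72·201.54 ≈ 145.11.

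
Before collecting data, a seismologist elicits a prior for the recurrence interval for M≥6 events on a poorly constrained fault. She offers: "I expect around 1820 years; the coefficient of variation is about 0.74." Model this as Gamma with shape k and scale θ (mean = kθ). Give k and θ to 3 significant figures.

k ≈ 1.83, θ ≈ 997

For Gamma(k, scale θ): mean = kθ, variance = kθ², so CV = 1/√k.
CV = 0.74, hence k = 1/CV² = 1.83.
Then θ = mean/k = 1820/1.83 = 997.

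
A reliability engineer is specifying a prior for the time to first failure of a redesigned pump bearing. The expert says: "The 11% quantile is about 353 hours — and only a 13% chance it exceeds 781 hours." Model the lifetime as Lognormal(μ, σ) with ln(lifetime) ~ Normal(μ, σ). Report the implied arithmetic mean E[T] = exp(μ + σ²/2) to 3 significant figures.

E[T] ≈ 565 hours

If T ~ Lognormal(μ,σ) then ln T ~ Normal(μ,σ), so the p-quantile of ln T is μ + z_p·σ.
ln(353) = 5.866 and ln(781) = 6.661; z_{0.11} = -1.227, z_{0.87} = 1.126.
σ = (6.661 − 5.866)/(1.126 − (-1.227)) = 0.337.
μ = 5.866 − (-1.227)·0.337 = 6.280.
E[T] = exp(μ + σ²/2) = exp(6.280 + 0.0570) = 565 hours.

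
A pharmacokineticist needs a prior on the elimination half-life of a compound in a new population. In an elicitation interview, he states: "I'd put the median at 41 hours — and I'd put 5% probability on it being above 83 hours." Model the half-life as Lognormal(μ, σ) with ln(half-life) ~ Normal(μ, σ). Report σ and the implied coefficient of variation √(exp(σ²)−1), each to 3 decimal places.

σ ≈ 0.429, CV ≈ 0.449

If T ~ Lognormal(μ,σ) then ln T ~ Normal(μ,σ), so the p-quantile of ln T is μ + z_p·σ.
ln(41) = 3.714 and ln(83) = 4.419; z_{0.5} = 0, z_{0.95} = 1.645.
σ = (4.419 − 3.714)/(1.645 − (0)) = 0.429.
μ = 3.714 − (0)·0.429 = 3.714.
CV = √(exp(σ²)−1) = √(exp(0.1838)−1) = 0.449.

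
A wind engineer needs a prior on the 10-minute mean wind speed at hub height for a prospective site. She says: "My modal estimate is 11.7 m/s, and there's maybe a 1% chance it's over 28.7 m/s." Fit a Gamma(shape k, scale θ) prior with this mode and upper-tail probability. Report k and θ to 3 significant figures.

Gamma(k,θ) with k>1 has mode (k−1)θ, so θ = 11.7/(k−1).
Need P(X < 28.7) = 0.99 with θ tied to k this way. Start at k = 2, θ = 11.7: P(X<28.7) ≈ 0.703.
Too low — raise k to concentrate. Iterating converges to k ≈ 6.85.
Then θ = 11.7/(6.85−1) ≈ 2.

k ≈ 6.85, θ ≈ 2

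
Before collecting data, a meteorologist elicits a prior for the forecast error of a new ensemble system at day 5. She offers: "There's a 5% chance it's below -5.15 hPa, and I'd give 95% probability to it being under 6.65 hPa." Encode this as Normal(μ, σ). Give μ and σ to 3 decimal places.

The p-quantile of Normal(μ,σ) is μ + z_p·σ, with z_{0.05} = -1.645 and z_{0.95} = 1.645.
Eliminate σ: μ = (z₂·x₁ − z₁·x₂)/(z₂ − z₁) = (1.645·-5.15 − (-1.645)·6.65)/3.29 = 0.750.
Then σ = (x₂ − x₁)/(z₂ − z₁) = (6.65 − -5.15)/3.29 = 3.587.

μ = 0.750, σ = 3.587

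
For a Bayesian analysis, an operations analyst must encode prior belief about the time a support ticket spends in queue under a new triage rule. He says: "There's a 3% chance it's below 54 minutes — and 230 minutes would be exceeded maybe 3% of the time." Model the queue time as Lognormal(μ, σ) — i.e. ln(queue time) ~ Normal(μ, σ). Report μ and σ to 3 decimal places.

If T ~ Lognormal(μ,σ) then ln T ~ Normal(μ,σ), so the p-quantile of ln T is μ + z_p·σ.
ln(54) = 3.989 and ln(230) = 5.438; z_{0.03} = -1.881, z_{0.97} = 1.881.
σ = (5.438 − 3.989)/(1.881 − (-1.881)) = 0.385.
μ = 3.989 − (-1.881)·0.385 = 4.714.

μ ≈ 4.714, σ ≈ 0.385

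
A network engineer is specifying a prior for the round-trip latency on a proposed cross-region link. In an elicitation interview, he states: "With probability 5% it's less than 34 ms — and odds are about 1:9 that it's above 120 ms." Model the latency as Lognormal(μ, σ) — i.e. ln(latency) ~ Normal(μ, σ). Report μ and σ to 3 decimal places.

If T ~ Lognormal(μ,σ) then ln T ~ Normal(μ,σ), so the p-quantile of ln T is μ + z_p·σ.
ln(34) = 3.526 and ln(120) = 4.787; z_{0.05} = -1.645, z_{0.9} = 1.282.
σ = (4.787 − 3.526)/(1.282 − (-1.645)) = 0.431.
μ = 3.526 − (-1.645)·0.431 = 4.235.

μ ≈ 4.235, σ ≈ 0.431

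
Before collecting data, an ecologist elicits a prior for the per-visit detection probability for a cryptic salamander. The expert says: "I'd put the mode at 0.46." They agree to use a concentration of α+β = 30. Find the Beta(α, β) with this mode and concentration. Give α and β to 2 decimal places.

α = 13.88, β = 16.12

For α,β > 1 the Beta mode is (α−1)/(α+β−2). With α+β = 30, the mode is (α−1)/28.
Set (α−1)/28 = 0.46 → α = 1 + 0.46·28 = 13.88.
β = 30 − α = 16.12.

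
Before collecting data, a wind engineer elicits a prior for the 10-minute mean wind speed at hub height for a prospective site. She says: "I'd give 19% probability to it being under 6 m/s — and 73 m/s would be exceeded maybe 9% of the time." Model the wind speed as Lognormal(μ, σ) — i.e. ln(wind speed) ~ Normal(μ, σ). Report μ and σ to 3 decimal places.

If T ~ Lognormal(μ,σ) then ln T ~ Normal(μ,σ), so the p-quantile of ln T is μ + z_p·σ.
ln(6) = 1.792 and ln(73) = 4.29; z_{0.19} = -0.8779, z_{0.91} = 1.341.
σ = (4.29 − 1.792)/(1.341 − (-0.8779)) = 1.126.
μ = 1.792 − (-0.8779)·1.126 = 2.780.

μ ≈ 2.780, σ ≈ 1.126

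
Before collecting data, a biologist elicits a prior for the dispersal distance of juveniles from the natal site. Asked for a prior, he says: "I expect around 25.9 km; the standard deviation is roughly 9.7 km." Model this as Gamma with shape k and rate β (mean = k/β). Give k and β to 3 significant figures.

For Gamma(k, rate β): mean = k/β, variance = k/β², so CV = 1/√k.
CV = SD/mean = 9.7/25.9 = 0.3745, hence k = 1/CV² = 7.13.
Then β = k/mean = 7.13/25.9 = 0.275.

k ≈ 7.13, β ≈ 0.275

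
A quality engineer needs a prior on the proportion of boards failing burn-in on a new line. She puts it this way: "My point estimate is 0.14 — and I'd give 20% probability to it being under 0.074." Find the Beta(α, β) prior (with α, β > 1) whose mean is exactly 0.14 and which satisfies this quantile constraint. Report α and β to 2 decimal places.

α ≈ 2.81, β ≈ 17.26

With mean 0.14 fixed, write α = 0.14s, β = 0.86s where s = α+β.
Need P(θ < 0.074) = 0.2 under Beta(0.14s, 0.86s). Normal approximation: (q−m)/√(m(1−m)/s) ≈ z_{0.2} = -0.842, so s ≈ 0.14·0.86·(-0.842)²/(0.074−0.14)² = 19.6.
At s = 19.6: P(θ<0.074) ≈ 0.204. Adjusting to match 0.2 gives s ≈ 20.07.
So α = 0.14·20.07 ≈ 2.81, β = 0.86·20.07 ≈ 17.26.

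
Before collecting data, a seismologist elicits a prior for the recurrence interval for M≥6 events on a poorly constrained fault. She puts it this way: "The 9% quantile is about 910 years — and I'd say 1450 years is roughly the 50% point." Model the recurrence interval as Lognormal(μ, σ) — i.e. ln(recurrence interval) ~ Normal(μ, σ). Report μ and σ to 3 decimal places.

μ ≈ 7.279, σ ≈ 0.347

If T ~ Lognormal(μ,σ) then ln T ~ Normal(μ,σ), so the p-quantile of ln T is μ + z_p·σ.
ln(910) = 6.813 and ln(1450) = 7.279; z_{0.09} = -1.341, z_{0.5} = 0.
σ = (7.279 − 6.813)/(0 − (-1.341)) = 0.347.
μ = 6.813 − (-1.341)·0.347 = 7.279.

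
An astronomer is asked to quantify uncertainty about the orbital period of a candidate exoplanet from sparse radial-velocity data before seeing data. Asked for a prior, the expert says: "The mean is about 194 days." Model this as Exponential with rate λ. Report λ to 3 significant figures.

Exponential mean = 1/λ, so λ = 1/194.0 = 0.00515.

λ ≈ 0.00515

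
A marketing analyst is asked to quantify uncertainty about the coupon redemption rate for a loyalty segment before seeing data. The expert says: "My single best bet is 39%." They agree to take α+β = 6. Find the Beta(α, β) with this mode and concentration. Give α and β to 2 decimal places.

α = 2.56, β = 3.44

For α,β > 1 the Beta mode is (α−1)/(α+β−2). With α+β = 6, the mode is (α−1)/4.
Set (α−1)/4 = 0.39 → α = 1 + 0.39·4 = 2.56.
β = 6 − α = 3.44.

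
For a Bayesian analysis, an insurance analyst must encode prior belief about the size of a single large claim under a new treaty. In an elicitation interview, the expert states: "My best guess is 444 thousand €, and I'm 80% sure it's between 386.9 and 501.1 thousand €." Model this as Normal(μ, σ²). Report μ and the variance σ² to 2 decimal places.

μ = 444.00, σ² = 1985.18

A symmetric 80% interval runs μ ± z·σ with z = 1.282.
Half-width = 57.1, so σ = 57.1/1.282 = 44.555 and σ² = 1985.18.
μ is the stated best guess, 444.00.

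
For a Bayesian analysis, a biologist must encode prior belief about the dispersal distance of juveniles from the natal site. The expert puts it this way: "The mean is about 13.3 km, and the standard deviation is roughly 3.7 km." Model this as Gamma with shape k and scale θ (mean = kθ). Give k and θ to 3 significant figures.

For Gamma(k, scale θ): mean = kθ, variance = kθ², so CV = 1/√k.
CV = SD/mean = 3.7/13.3 = 0.2782, hence k = 1/CV² = 12.9.
Then θ = mean/k = 13.3/12.9 = 1.03.

k ≈ 12.9, θ ≈ 1.03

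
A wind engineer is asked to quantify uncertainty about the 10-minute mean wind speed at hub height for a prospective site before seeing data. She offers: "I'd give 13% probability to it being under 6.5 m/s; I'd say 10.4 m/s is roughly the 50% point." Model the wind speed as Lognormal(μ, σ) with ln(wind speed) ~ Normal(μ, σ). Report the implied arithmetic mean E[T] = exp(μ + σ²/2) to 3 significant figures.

E[T] ≈ 11.3 m/s

If T ~ Lognormal(μ,σ) then ln T ~ Normal(μ,σ), so the p-quantile of ln T is μ + z_p·σ.
ln(6.5) = 1.872 and ln(10.4) = 2.342; z_{0.13} = -1.126, z_{0.5} = 0.
σ = (2.342 − 1.872)/(0 − (-1.126)) = 0.417.
μ = 1.872 − (-1.126)·0.417 = 2.342.
E[T] = exp(μ + σ²/2) = exp(2.342 + 0.0871) = 11.3 m/s.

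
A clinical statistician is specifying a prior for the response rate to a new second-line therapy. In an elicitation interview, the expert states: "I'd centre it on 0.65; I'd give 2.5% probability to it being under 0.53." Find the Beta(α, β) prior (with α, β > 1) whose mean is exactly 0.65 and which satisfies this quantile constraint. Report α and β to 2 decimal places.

With mean 0.65 fixed, write α = 0.65s, β = 0.35s where s = α+β.
Need P(θ < 0.53) = 0.025 under Beta(0.65s, 0.35s). Normal approximation: (q−m)/√(m(1−m)/s) ≈ z_{0.025} = -1.96, so s ≈ 0.65·0.35·(-1.96)²/(0.53−0.65)² = 60.7.
At s = 60.7: P(θ<0.53) ≈ 0.028. Adjusting to match 0.025 gives s ≈ 63.94.
So α = 0.65·63.94 ≈ 41.56, β = 0.35·63.94 ≈ 22.38.

α ≈ 41.56, β ≈ 22.38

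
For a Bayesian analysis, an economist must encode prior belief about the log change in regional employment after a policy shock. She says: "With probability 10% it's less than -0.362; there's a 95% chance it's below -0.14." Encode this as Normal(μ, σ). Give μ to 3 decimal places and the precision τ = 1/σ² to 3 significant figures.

The p-quantile of Normal(μ,σ) is μ + z_p·σ, with z_{0.1} = -1.282 and z_{0.95} = 1.645.
Eliminate σ: μ = (z₂·x₁ − z₁·x₂)/(z₂ − z₁) = (1.645·-0.362 − (-1.282)·-0.14)/2.926 = -0.265.
Then σ = (x₂ − x₁)/(z₂ − z₁) = (-0.14 − -0.362)/2.926 = 0.076.
Precision τ = 1/σ² = 1/0.07586² = 174.

μ = -0.265, τ = 174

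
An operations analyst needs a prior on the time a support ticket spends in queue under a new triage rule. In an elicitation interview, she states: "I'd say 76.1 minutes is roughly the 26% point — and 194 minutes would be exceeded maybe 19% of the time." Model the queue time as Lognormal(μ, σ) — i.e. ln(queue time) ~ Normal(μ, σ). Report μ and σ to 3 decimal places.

μ ≈ 4.728, σ ≈ 0.615

If T ~ Lognormal(μ,σ) then ln T ~ Normal(μ,σ), so the p-quantile of ln T is μ + z_p·σ.
ln(76.1) = 4.332 and ln(194) = 5.268; z_{0.26} = -0.6433, z_{0.81} = 0.8779.
σ = (5.268 − 4.332)/(0.8779 − (-0.6433)) = 0.615.
μ = 4.332 − (-0.6433)·0.615 = 4.728.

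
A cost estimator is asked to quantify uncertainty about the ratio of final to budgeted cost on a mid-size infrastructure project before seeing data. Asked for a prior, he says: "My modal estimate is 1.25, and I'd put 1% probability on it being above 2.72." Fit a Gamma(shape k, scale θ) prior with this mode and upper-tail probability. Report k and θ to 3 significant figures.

k ≈ 8.99, θ ≈ 0.156

Gamma(k,θ) with k>1 has mode (k−1)θ, so θ = 1.25/(k−1).
Need P(X < 2.72) = 0.99 with θ tied to k this way. Start at k = 2, θ = 1.25: P(X<2.72) ≈ 0.640.
Too low — raise k to concentrate. Iterating converges to k ≈ 8.99.
Then θ = 1.25/(8.99−1) ≈ 0.156.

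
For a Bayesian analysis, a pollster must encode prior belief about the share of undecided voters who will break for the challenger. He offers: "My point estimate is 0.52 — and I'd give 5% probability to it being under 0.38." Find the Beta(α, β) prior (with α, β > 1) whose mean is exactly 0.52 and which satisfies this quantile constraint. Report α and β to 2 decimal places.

α ≈ 17.63, β ≈ 16.28

With mean 0.52 fixed, write α = 0.52s, β = 0.48s where s = α+β.
Need P(θ < 0.38) = 0.05 under Beta(0.52s, 0.48s). Normal approximation: (q−m)/√(m(1−m)/s) ≈ z_{0.05} = -1.64, so s ≈ 0.52·0.48·(-1.64)²/(0.38−0.52)² = 34.5.
At s = 34.5: P(θ<0.38) ≈ 0.049. Adjusting to match 0.05 gives s ≈ 33.91.
So α = 0.52·33.91 ≈ 17.63, β = 0.48·33.91 ≈ 16.28.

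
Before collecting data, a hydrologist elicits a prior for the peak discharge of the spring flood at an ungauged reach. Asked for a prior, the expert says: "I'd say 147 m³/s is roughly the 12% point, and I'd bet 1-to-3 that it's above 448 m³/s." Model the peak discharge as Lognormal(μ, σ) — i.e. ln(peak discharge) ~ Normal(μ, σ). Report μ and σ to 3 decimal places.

μ ≈ 5.698, σ ≈ 0.603

If T ~ Lognormal(μ,σ) then ln T ~ Normal(μ,σ), so the p-quantile of ln T is μ + z_p·σ.
ln(147) = 4.99 and ln(448) = 6.105; z_{0.12} = -1.175, z_{0.75} = 0.6745.
σ = (6.105 − 4.99)/(0.6745 − (-1.175)) = 0.603.
μ = 4.99 − (-1.175)·0.603 = 5.698.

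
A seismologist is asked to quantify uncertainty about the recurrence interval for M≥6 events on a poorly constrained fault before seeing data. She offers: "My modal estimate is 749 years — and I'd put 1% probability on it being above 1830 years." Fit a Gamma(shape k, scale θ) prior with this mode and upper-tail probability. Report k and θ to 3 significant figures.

k ≈ 6.91, θ ≈ 127

Gamma(k,θ) with k>1 has mode (k−1)θ, so θ = 749/(k−1).
Need P(X < 1830) = 0.99 with θ tied to k this way. Start at k = 2, θ = 749: P(X<1830) ≈ 0.701.
Too low — raise k to concentrate. Iterating converges to k ≈ 6.91.
Then θ = 749/(6.91−1) ≈ 127.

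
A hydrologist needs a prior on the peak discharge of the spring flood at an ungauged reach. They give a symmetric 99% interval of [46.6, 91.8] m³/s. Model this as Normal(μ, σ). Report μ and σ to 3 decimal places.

μ = 69.200, σ = 8.774

A symmetric 99% interval runs μ ± z·σ with z = 2.576.
Half-width = 22.6, so σ = 22.6/2.576 = 8.774.
μ is the interval midpoint, 69.200.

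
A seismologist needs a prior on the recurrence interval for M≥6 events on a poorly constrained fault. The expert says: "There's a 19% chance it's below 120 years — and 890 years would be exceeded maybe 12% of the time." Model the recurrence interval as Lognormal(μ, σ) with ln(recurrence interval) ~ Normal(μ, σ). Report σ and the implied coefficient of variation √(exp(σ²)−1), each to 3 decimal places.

σ ≈ 0.976, CV ≈ 1.262

If T ~ Lognormal(μ,σ) then ln T ~ Normal(μ,σ), so the p-quantile of ln T is μ + z_p·σ.
ln(120) = 4.787 and ln(890) = 6.791; z_{0.19} = -0.8779, z_{0.88} = 1.175.
σ = (6.791 − 4.787)/(1.175 − (-0.8779)) = 0.976.
μ = 4.787 − (-0.8779)·0.976 = 5.644.
CV = √(exp(σ²)−1) = √(exp(0.9527)−1) = 1.262.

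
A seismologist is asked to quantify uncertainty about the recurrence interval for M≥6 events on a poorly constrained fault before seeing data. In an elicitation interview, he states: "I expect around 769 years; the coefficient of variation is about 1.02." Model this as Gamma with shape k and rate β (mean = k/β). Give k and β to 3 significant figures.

For Gamma(k, rate β): mean = k/β, variance = k/β², so CV = 1/√k.
CV = 1.02, hence k = 1/CV² = 0.961.
Then β = k/mean = 0.961/769 = 0.00125.

k ≈ 0.961, β ≈ 0.00125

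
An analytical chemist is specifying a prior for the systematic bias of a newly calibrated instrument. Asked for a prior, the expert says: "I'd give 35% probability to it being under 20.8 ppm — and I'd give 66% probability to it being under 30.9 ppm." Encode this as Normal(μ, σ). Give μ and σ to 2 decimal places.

For Normal(μ,σ), the p-quantile is μ + z_p·σ. Here z_{0.35} = -0.3853, z_{0.66} = 0.4125.
So 20.8 = μ − 0.3853σ and 30.9 = μ + 0.4125σ.
Subtracting: σ = (30.9 − 20.8)/(0.4125 − (-0.3853)) = 12.66.
Then μ = 20.8 − (-0.3853)·12.66 = 25.68.

μ = 25.68, σ = 12.66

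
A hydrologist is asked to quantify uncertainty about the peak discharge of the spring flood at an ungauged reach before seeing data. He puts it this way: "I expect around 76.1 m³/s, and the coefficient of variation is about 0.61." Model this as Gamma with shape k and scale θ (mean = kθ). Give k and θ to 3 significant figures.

For Gamma(k, scale θ): mean = kθ, variance = kθ², so CV = 1/√k.
CV = 0.61, hence k = 1/CV² = 2.69.
Then θ = mean/k = 76.1/2.69 = 28.3.

k ≈ 2.69, θ ≈ 28.3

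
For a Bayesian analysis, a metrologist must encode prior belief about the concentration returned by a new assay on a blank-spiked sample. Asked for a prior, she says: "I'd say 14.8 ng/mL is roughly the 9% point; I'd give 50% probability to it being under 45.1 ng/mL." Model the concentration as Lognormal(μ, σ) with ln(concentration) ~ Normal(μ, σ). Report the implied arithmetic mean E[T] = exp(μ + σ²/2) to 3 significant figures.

E[T] ≈ 63.7 ng/mL

If T ~ Lognormal(μ,σ) then ln T ~ Normal(μ,σ), so the p-quantile of ln T is μ + z_p·σ.
ln(14.8) = 2.695 and ln(45.1) = 3.809; z_{0.09} = -1.341, z_{0.5} = 0.
σ = (3.809 − 2.695)/(0 − (-1.341)) = 0.831.
μ = 2.695 − (-1.341)·0.831 = 3.809.
E[T] = exp(μ + σ²/2) = exp(3.809 + 0.3453) = 63.7 ng/mL.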